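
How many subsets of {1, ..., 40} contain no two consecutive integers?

Let a(n) count such subsets of {1, ..., n}. Either n is excluded (a(n-1) ways) or n is included, forcing n-1 out (a(n-2) ways), so a(n) = a(n-1) + a(n-2) with a(1)=2, a(2)=3.
Building up term by term: a(1)=2, a(2)=3, a(3)=5, a(4)=8, a(5)=13, a(6)=21, a(7)=34, a(8)=55, a(9)=89, a(10)=144, a(11)=233, a(12)=377, a(13)=610, a(14)=987, a(15)=1597, a(16)=2584, a(17)=4181, a(18)=6765, a(19)=10946, a(20)=17711, a(21)=28657, a(22)=46368, a(23)=75025, a(24)=121393, a(25)=196418, a(26)=317811, a(27)=514229, a(28)=832040, a(29)=1346269, a(30)=2178309, a(31)=3524578, a(32)=5702887, a(33)=9227465, a(34)=14930352, a(35)=24157817, a(36)=39088169, a(37)=63245986, a(38)=102334155, a(39)=165580141, a(40)=267914296.

Final answer: 267914296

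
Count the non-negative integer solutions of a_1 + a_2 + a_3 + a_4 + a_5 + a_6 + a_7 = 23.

Stars and bars with 23 stars and 6 bars:
C(23+7-1, 7-1) = C(29,6).

Final answer: C(29,6) = 475020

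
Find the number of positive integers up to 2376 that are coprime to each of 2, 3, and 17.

|div by 2|=1188, |div by 3|=792, |div by 17|=139.
|div by 2&3|=396, |div by 2&17|=69, |div by 3&17|=46, |div by all|=23.
By inclusion-exclusion, divisible by at least one: 1188+792+139-396-69-46+23 = 1631.
Not divisible by any: 2376 - 1631.

Final answer: 745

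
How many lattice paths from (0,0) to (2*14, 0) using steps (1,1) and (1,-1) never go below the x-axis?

Total monotonic paths to (14,14): C(28,14) = 40116600.
Reflecting each bad path at its first crossing gives a bijection with paths to (13,15): C(28,15) = 37442160.
Valid Dyck paths: 40116600 - 37442160.
(These counts are the Catalan numbers.)

Final answer: C_{14} = 2674440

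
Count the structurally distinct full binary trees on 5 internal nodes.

This is a standard Catalan-number count: the answer is C_n. Here n = 5.
C_n = C(2n,n)/(n+1), so C_{5} = C(10,5)/6 = 252/6.

Final answer: C_{5} = 42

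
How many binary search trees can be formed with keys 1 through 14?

The structures are counted by the Catalan number C_n. Here n = 14.
Using C_0 = 1 and C_(k+1) = C_k x 2(2k+1)/(k+2), build up term by term: C_1=1, C_2=2, C_3=5, C_4=14, C_5=42, C_6=132, C_7=429, C_8=1430, C_9=4862, C_10=16796, C_11=58786, C_12=208012, C_13=742900, C_14=2674440.

Final answer: C_{14} = 2674440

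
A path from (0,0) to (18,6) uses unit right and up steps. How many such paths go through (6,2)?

Paths (0,0)->(6,2): C(8,2) = 28.
Paths (6,2)->(18,6): C(16,4) = 1820.
By multiplication principle: 28 x 1820.

Final answer: 50960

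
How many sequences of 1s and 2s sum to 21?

Let f(n) be the number of climbs. Removing the last move (1 or 2 steps) gives f(n) = f(n-1) + f(n-2); base cases f(1)=1, f(2)=2.
Iterating the recurrence: f(1)=1, f(2)=2, f(3)=3, f(4)=5, f(5)=8, f(6)=13, f(7)=21, f(8)=34, f(9)=55, f(10)=89, f(11)=144, f(12)=233, f(13)=377, f(14)=610, f(15)=987, f(16)=1597, f(17)=2584, f(18)=4181, f(19)=6765, f(20)=10946, f(21)=17711.

Final answer: 17711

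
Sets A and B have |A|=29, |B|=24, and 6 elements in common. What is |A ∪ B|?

|A union B| = |A| + |B| - |A intersect B| = 29 + 24 - 6.

Final answer: 47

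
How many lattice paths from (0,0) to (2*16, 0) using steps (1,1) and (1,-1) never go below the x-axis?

Total monotonic paths to (16,16): C(32,16) = 601080390.
A path is bad iff it touches y = x + 1; reflecting its initial segment maps bad paths bijectively onto all paths to (15,17), of which there are C(32,17) = 565722720.
Valid Dyck paths: 601080390 - 565722720.
(Equivalently, C_{16} = C(32,16)/17 = 601080390/17.)

Final answer: C_{16} = 35357670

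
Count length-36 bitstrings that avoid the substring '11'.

Let a(n) count valid strings. If the last bit is 0 the prefix is any valid string of length n-1; if it is 1 the string must end in 01 with a valid prefix of length n-2. So a(n) = a(n-1) + a(n-2), a(1)=2, a(2)=3.
Building up term by term: a(1)=2, a(2)=3, a(3)=5, a(4)=8, a(5)=13, a(6)=21, a(7)=34, a(8)=55, a(9)=89, a(10)=144, a(11)=233, a(12)=377, a(13)=610, a(14)=987, a(15)=1597, a(16)=2584, a(17)=4181, a(18)=6765, a(19)=10946, a(20)=17711, a(21)=28657, a(22)=46368, a(23)=75025, a(24)=121393, a(25)=196418, a(26)=317811, a(27)=514229, a(28)=832040, a(29)=1346269, a(30)=2178309, a(31)=3524578, a(32)=5702887, a(33)=9227465, a(34)=14930352, a(35)=24157817, a(36)=39088169.

Final answer: 39088169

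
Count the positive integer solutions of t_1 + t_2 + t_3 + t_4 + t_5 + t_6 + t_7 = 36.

Substitute t'_i = t_i - 1 (so t'_i >= 0). Then sum t'_i = 36 - 7 = 29.
Stars and bars: C(29+7-1, 7-1) = C(35,6).

Final answer: C(35,6) = 1623160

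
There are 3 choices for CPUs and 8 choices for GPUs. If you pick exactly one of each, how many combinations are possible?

By the multiplication principle: 3 x 8.

Final answer: 24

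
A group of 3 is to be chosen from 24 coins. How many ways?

C(24,3) = 24!/(3! x (24-3)!).

Final answer: C(24,3) = 2024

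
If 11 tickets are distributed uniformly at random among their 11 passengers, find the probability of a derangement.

Derangements satisfy D(n) = (n-1)(D(n-1) + D(n-2)), starting from D(0)=1, D(1)=0.
Building up: D(2)=1, D(3)=2, D(4)=9, D(5)=44, D(6)=265, D(7)=1854, D(8)=14833, D(9)=133496, D(10)=1334961, D(11)=14684570.
Total arrangements: 11! = 39916800.
Probability = D(11)/11! = 1468457/3991680.

Final answer: D(11)/11! = 14684570/39916800 = 0.367879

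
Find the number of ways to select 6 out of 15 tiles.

C(15,6) = 15!/(6! x (15-6)!).

Final answer: C(15,6) = 5005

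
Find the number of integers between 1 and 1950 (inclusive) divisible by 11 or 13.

Multiples of 11: 177. Multiples of 13: 150. Of both (lcm=143): 13.
By inclusion-exclusion: 177 + 150 - 13.

Final answer: 314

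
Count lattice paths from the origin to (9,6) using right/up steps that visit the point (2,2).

Paths (0,0)->(2,2): C(4,2) = 6.
Paths (2,2)->(9,6): C(11,4) = 330.
By multiplication principle: 6 x 330.

Final answer: 1980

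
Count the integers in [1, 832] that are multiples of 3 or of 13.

Multiples of 3: 277. Multiples of 13: 64. Of both (lcm=39): 21.
By inclusion-exclusion: 277 + 64 - 21.

Final answer: 320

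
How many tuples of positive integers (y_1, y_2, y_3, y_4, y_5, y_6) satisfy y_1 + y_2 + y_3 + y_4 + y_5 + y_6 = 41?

Substitute y'_i = y_i - 1 (so y'_i >= 0). Then sum y'_i = 41 - 6 = 35.
Stars and bars: C(35+6-1, 6-1) = C(40,5).

Final answer: C(40,5) = 658008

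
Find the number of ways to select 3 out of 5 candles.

C(5,3) = 5!/(3! x (5-3)!).

Final answer: C(5,3) = 10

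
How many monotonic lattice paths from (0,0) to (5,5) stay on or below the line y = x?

Total monotonic paths to (5,5): C(10,5) = 252.
Paths that cross above y=x (reflection bijection): C(10,6) = 210.
Valid Dyck paths: 252 - 210.
(These counts are the Catalan numbers.)

Final answer: C_{5} = 42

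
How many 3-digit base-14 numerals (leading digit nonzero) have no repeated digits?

First digit: 13 (nonzero). Second: 13 (not first). Third: 12, etc.
Total: 13 x 13 x 12.

Final answer: 2028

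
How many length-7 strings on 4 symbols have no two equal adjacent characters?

Let g(n) count such strings. g(1) = 4, and each valid string of length n-1 extends in 3 ways (any symbol but the last), so g(n) = 3 g(n-1).
Total: g(7) = 4 x 3^6.

Final answer: 4 x 3^{6} = 2916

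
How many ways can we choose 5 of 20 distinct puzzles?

C(20,5) = 20!/(5! x 15!).

Final answer: \binom{20}{5} = 15504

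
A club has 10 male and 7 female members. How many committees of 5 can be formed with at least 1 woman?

Sum over valid woman counts:
C(7,1)C(10,4) = 1470
C(7,2)C(10,3) = 2520
C(7,3)C(10,2) = 1575
C(7,4)C(10,1) = 350
C(7,5)C(10,0) = 21
Total: 1470 + 2520 + 1575 + 350 + 21.

Final answer: 5936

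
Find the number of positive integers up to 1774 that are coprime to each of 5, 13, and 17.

|div by 5|=354, |div by 13|=136, |div by 17|=104.
|div by 5&13|=27, |div by 5&17|=20, |div by 13&17|=8, |div by all|=1.
By inclusion-exclusion, divisible by at least one: 354+136+104-27-20-8+1 = 540.
Not divisible by any: 1774 - 540.

Final answer: 1234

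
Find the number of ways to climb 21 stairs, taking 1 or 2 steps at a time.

Condition on the final move: it is a 1-step (f(n-1) ways to get there) or a 2-step (f(n-2) ways), so f(n) = f(n-1) + f(n-2), with f(1)=1, f(2)=2.
Building up term by term: f(1)=1, f(2)=2, f(3)=3, f(4)=5, f(5)=8, f(6)=13, f(7)=21, f(8)=34, f(9)=55, f(10)=89, f(11)=144, f(12)=233, f(13)=377, f(14)=610, f(15)=987, f(16)=1597, f(17)=2584, f(18)=4181, f(19)=6765, f(20)=10946, f(21)=17711.

Final answer: 17711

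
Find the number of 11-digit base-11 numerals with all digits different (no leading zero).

First digit: 10 (nonzero). Second: 10 (not first). Third: 9, etc.
Total: 10 x 10 x 9 x 8 x 7 x 6 x 5 x 4 x 3 x 2 x 1.

Final answer: 36288000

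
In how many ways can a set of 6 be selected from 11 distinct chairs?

C(11,6) = 11!/(6! x (11-6)!).

Final answer: C(11,6) = 462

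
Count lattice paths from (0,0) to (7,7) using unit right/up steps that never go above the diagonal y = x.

Total monotonic paths to (7,7): C(14,7) = 3432.
By the reflection principle, paths that go above the diagonal number C(14,8) = 3003.
Valid Dyck paths: 3432 - 3003.
(Check: C(14,7) - C(14,8) = C(14,7)/8, the Catalan number C_{7}.)

Final answer: C_{7} = 429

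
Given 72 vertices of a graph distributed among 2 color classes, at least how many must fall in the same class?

By pigeonhole with 72 objects and 2 categories: ceiling(72/2).

Final answer: 36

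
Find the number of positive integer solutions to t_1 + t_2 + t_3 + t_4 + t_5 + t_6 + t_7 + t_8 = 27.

Substitute t'_i = t_i - 1 (so t'_i >= 0). Then sum t'_i = 27 - 8 = 19.
Stars and bars: C(19+8-1, 8-1) = C(26,7).

Final answer: C(26,7) = 657800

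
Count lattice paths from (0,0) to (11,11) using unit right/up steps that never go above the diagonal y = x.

Total monotonic paths to (11,11): C(22,11) = 705432.
A path is bad iff it touches y = x + 1; reflecting its initial segment maps bad paths bijectively onto all paths to (10,12), of which there are C(22,12) = 646646.
Valid Dyck paths: 705432 - 646646.
(Check: C(22,11) - C(22,12) = C(22,11)/12, the Catalan number C_{11}.)

Final answer: C_{11} = 58786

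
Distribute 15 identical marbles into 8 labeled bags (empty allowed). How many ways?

Stars and bars: C(n+k-1, k-1) = C(22,7).

Final answer: C(22,7) = 170544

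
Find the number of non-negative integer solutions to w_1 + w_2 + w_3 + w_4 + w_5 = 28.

Stars and bars with 28 stars and 4 bars:
C(28+5-1, 5-1) = C(32,4).

Final answer: C(32,4) = 35960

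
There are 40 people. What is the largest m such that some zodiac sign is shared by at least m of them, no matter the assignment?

There are 12 possible values for zodiac sign. With 40 people and 12 categories, by pigeonhole: ceiling(40/12).

Final answer: 4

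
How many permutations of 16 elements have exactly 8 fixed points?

Choose which 8 elements are fixed: C(16,8) = 12870.
Derange the remaining 8 using D(j) = (j-1)(D(j-1) + D(j-2)), D(0)=1, D(1)=0: D(2)=1, D(3)=2, D(4)=9, D(5)=44, D(6)=265, D(7)=1854, D(8)=14833.
Total: 12870 x 14833.

Final answer: C(16,8) D(8) = 190900710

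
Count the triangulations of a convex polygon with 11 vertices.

This is counted by the nth Catalan number C_n. Here n = 11 - 2 = 9.
C_n = C(2n,n) - C(2n,n+1), so C_{9} = C(18,9) - C(18,10) = 48620 - 43758.

Final answer: C_{9} = 4862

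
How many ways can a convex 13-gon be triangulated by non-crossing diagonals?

The structures are counted by the Catalan number C_n. Here n = 13 - 2 = 11.
Using C_0 = 1 and C_(k+1) = C_k x 2(2k+1)/(k+2), build up term by term: C_1=1, C_2=2, C_3=5, C_4=14, C_5=42, C_6=132, C_7=429, C_8=1430, C_9=4862, C_10=16796, C_11=58786.

Final answer: C_{11} = 58786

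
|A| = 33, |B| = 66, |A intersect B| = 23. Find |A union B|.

|A union B| = |A| + |B| - |A intersect B| = 33 + 66 - 23.

Final answer: 76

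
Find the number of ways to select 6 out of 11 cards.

C(11,6) = 11!/(6! x (11-6)!).

Final answer: C(11,6) = 462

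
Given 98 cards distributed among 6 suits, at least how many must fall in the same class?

By pigeonhole with 98 objects and 6 categories: ceiling(98/6).

Final answer: 17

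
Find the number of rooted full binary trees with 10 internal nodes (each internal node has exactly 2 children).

This is counted by the nth Catalan number C_n. Here n = 10.
C_n = C(2n,n)/(n+1), so C_{10} = C(20,10)/11 = 184756/11.

Final answer: C_{10} = 16796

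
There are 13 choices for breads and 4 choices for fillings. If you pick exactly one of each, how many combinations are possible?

By the multiplication principle: 13 x 4.

Final answer: 52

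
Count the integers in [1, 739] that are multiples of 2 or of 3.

Multiples of 2: 369. Multiples of 3: 246. Of both (lcm=6): 123.
By inclusion-exclusion: 369 + 246 - 123.

Final answer: 492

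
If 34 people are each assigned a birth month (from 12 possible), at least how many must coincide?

There are 12 possible values for birth month. With 34 people and 12 categories, by pigeonhole: ceiling(34/12).

Final answer: 3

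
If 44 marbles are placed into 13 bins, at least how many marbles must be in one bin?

By the pigeonhole principle: ceiling(44/13).

Final answer: 4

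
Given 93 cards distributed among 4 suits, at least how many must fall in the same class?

By pigeonhole with 93 objects and 4 categories: ceiling(93/4).

Final answer: 24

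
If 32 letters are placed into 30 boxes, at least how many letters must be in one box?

By the pigeonhole principle: ceiling(32/30).

Final answer: 2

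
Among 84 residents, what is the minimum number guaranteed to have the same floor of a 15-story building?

There are 15 possible values for floor of a 15-story building. With 84 residents and 15 categories, by pigeonhole: ceiling(84/15).

Final answer: 6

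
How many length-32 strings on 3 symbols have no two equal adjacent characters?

First character: 3 choices. Each subsequent: 2 choices (must differ from the previous one).
Total: 3 x 2^31.

Final answer: 3 x 2^{31} = 6442450944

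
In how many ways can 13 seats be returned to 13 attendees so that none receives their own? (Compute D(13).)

Derangements satisfy D(n) = (n-1)(D(n-1) + D(n-2)), starting from D(0)=1, D(1)=0.
D(2) = 1 x (0 + 1) = 1
D(3) = 2 x (1 + 0) = 2
D(4) = 3 x (2 + 1) = 9
D(5) = 4 x (9 + 2) = 44
D(6) = 5 x (44 + 9) = 265
D(7) = 6 x (265 + 44) = 1854
D(8) = 7 x (1854 + 265) = 14833
D(9) = 8 x (14833 + 1854) = 133496
D(10) = 9 x (133496 + 14833) = 1334961
D(11) = 10 x (1334961 + 133496) = 14684570
D(12) = 11 x (14684570 + 1334961) = 176214841
D(13) = 12 x (D(12) + D(11)) = 12 x (176214841 + 14684570)

Final answer: D(13) = 2290792932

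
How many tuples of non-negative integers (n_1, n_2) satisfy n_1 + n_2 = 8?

Stars and bars with 8 stars and 1 bars:
C(8+2-1, 2-1) = C(9,1).

Final answer: C(9,1) = 9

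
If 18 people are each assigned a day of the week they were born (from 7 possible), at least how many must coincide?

There are 7 possible values for day of the week they were born. With 18 people and 7 categories, by pigeonhole: ceiling(18/7).

Final answer: 3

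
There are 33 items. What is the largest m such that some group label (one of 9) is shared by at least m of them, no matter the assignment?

There are 9 possible values for group label (one of 9). With 33 items and 9 categories, by pigeonhole: ceiling(33/9).

Final answer: 4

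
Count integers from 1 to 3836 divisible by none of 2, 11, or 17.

|div by 2|=1918, |div by 11|=348, |div by 17|=225.
|div by 2&11|=174, |div by 2&17|=112, |div by 11&17|=20, |div by all|=10.
By inclusion-exclusion, divisible by at least one: 1918+348+225-174-112-20+10 = 2195.
Not divisible by any: 3836 - 2195.

Final answer: 1641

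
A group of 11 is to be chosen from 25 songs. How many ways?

C(25,11) = 25!/(11! x 14!).

Final answer: \binom{25}{11} = 4457400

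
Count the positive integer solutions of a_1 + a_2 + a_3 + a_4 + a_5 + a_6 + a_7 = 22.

Substitute a'_i = a_i - 1 (so a'_i >= 0). Then sum a'_i = 22 - 7 = 15.
Stars and bars: C(15+7-1, 7-1) = C(21,6).

Final answer: C(21,6) = 54264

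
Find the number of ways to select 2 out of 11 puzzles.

C(11,2) = 11!/(2! x (11-2)!).

Final answer: C(11,2) = 55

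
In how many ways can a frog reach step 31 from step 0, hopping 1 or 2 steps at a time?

Condition on the final move: it is a 1-step (f(n-1) ways to get there) or a 2-step (f(n-2) ways), so f(n) = f(n-1) + f(n-2), with f(1)=1, f(2)=2.
Computing successive values: f(1)=1, f(2)=2, f(3)=3, f(4)=5, f(5)=8, f(6)=13, f(7)=21, f(8)=34, f(9)=55, f(10)=89, f(11)=144, f(12)=233, f(13)=377, f(14)=610, f(15)=987, f(16)=1597, f(17)=2584, f(18)=4181, f(19)=6765, f(20)=10946, f(21)=17711, f(22)=28657, f(23)=46368, f(24)=75025, f(25)=121393, f(26)=196418, f(27)=317811, f(28)=514229, f(29)=832040, f(30)=1346269, f(31)=2178309.

Final answer: 2178309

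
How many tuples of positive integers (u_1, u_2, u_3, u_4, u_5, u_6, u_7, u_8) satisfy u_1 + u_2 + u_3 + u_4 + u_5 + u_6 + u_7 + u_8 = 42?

Substitute u'_i = u_i - 1 (so u'_i >= 0). Then sum u'_i = 42 - 8 = 34.
Stars and bars: C(34+8-1, 8-1) = C(41,7).

Final answer: C(41,7) = 22481940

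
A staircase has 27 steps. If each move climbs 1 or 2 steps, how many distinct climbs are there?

Let f(n) be the number of climbs. Removing the last move (1 or 2 steps) gives f(n) = f(n-1) + f(n-2); base cases f(1)=1, f(2)=2.
Building up term by term: f(1)=1, f(2)=2, f(3)=3, f(4)=5, f(5)=8, f(6)=13, f(7)=21, f(8)=34, f(9)=55, f(10)=89, f(11)=144, f(12)=233, f(13)=377, f(14)=610, f(15)=987, f(16)=1597, f(17)=2584, f(18)=4181, f(19)=6765, f(20)=10946, f(21)=17711, f(22)=28657, f(23)=46368, f(24)=75025, f(25)=121393, f(26)=196418, f(27)=317811.

Final answer: 317811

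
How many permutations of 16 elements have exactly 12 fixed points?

Choose which 12 elements are fixed: C(16,12) = 1820.
Derange the remaining 4 using D(j) = (j-1)(D(j-1) + D(j-2)), D(0)=1, D(1)=0: D(2)=1, D(3)=2, D(4)=9.
Total: 1820 x 9.

Final answer: C(16,12) D(4) = 16380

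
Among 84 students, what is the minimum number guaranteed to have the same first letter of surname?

There are 26 possible values for first letter of surname. With 84 students and 26 categories, by pigeonhole: ceiling(84/26).

Final answer: 4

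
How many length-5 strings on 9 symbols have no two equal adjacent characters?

Let g(n) count such strings. g(1) = 9, and each valid string of length n-1 extends in 8 ways (any symbol but the last), so g(n) = 8 g(n-1).
Total: g(5) = 9 x 8^4.

Final answer: 9 x 8^{4} = 36864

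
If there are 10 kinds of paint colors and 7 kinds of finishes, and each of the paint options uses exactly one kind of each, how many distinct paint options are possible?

By the multiplication principle: 10 x 7.

Final answer: 70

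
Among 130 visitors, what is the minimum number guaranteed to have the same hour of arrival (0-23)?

There are 24 possible values for hour of arrival (0-23). With 130 visitors and 24 categories, by pigeonhole: ceiling(130/24).

Final answer: 6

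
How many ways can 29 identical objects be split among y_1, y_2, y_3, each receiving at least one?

Substitute y'_i = y_i - 1 (so y'_i >= 0). Then sum y'_i = 29 - 3 = 26.
Stars and bars: C(26+3-1, 3-1) = C(28,2).

Final answer: C(28,2) = 378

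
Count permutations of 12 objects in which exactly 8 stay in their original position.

Choose which 8 elements are fixed: C(12,8) = 495.
Derange the remaining 4 using D(j) = (j-1)(D(j-1) + D(j-2)), D(0)=1, D(1)=0: D(2)=1, D(3)=2, D(4)=9.
Total: 495 x 9.

Final answer: C(12,8) D(4) = 4455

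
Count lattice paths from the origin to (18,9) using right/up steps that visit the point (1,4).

Paths (0,0)->(1,4): C(5,4) = 5.
Paths (1,4)->(18,9): C(22,5) = 26334.
By multiplication principle: 5 x 26334.

Final answer: 131670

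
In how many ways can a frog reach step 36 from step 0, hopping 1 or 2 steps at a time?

Condition on the final move: it is a 1-step (f(n-1) ways to get there) or a 2-step (f(n-2) ways), so f(n) = f(n-1) + f(n-2), with f(1)=1, f(2)=2.
Computing successive values: f(1)=1, f(2)=2, f(3)=3, f(4)=5, f(5)=8, f(6)=13, f(7)=21, f(8)=34, f(9)=55, f(10)=89, f(11)=144, f(12)=233, f(13)=377, f(14)=610, f(15)=987, f(16)=1597, f(17)=2584, f(18)=4181, f(19)=6765, f(20)=10946, f(21)=17711, f(22)=28657, f(23)=46368, f(24)=75025, f(25)=121393, f(26)=196418, f(27)=317811, f(28)=514229, f(29)=832040, f(30)=1346269, f(31)=2178309, f(32)=3524578, f(33)=5702887, f(34)=9227465, f(35)=14930352, f(36)=24157817.

Final answer: 24157817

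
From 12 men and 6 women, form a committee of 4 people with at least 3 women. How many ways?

Sum over valid woman counts:
C(6,3)C(12,1) = 240
C(6,4)C(12,0) = 15
Total: 240 + 15.

Final answer: 255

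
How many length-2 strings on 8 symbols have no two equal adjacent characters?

Let g(n) count such strings. g(1) = 8, and each valid string of length n-1 extends in 7 ways (any symbol but the last), so g(n) = 7 g(n-1).
Total: g(2) = 8 x 7^1.

Final answer: 8 x 7^{1} = 56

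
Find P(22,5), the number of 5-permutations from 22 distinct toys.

P(22,5) = 22!/(22-5)! = 22!/17!.

Final answer: P(22,5) = 3160080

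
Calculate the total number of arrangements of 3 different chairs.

The number of ways to arrange 3 distinct objects is 3!.

Final answer: 3! = 6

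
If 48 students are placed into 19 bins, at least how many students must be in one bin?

By the pigeonhole principle: ceiling(48/19).

Final answer: 3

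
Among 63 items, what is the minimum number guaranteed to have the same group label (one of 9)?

There are 9 possible values for group label (one of 9). With 63 items and 9 categories, by pigeonhole: ceiling(63/9).

Final answer: 7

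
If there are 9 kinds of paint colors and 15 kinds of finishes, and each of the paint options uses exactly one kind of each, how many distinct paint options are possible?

By the multiplication principle: 9 x 15.

Final answer: 135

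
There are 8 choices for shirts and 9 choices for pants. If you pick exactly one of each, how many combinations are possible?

By the multiplication principle: 8 x 9.

Final answer: 72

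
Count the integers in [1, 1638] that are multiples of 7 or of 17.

Multiples of 7: 234. Multiples of 17: 96. Of both (lcm=119): 13.
By inclusion-exclusion: 234 + 96 - 13.

Final answer: 317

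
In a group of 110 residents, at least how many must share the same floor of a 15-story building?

There are 15 possible values for floor of a 15-story building. With 110 residents and 15 categories, by pigeonhole: ceiling(110/15).

Final answer: 8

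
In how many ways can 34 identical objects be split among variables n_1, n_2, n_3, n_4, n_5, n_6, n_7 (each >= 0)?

Stars and bars with 34 stars and 6 bars:
C(34+7-1, 7-1) = C(40,6).

Final answer: C(40,6) = 3838380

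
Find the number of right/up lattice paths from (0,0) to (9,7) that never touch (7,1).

Total paths to (9,7): C(16,7) = 11440.
Paths through (7,1): C(8,1) x C(8,6) = 224.
Avoiding (7,1): 11440 - 224.

Final answer: 11216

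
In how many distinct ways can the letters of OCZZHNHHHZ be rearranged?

Letters (C:1, H:4, N:1, O:1, Z:3). Total letters: 10.
Permutations = 10!/(4! x 3!).

Final answer: 25200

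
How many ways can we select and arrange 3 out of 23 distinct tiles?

P(23,3) = 23!/(23-3)! = 23!/20!.

Final answer: P(23,3) = 10626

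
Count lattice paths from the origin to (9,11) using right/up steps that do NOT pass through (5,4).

Total paths to (9,11): C(20,11) = 167960.
Paths through (5,4): C(9,4) x C(11,7) = 41580.
Avoiding (5,4): 167960 - 41580.

Final answer: 126380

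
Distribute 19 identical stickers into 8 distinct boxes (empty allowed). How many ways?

Stars and bars: C(n+k-1, k-1) = C(26,7).

Final answer: C(26,7) = 657800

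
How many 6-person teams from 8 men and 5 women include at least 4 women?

Sum over valid woman counts:
C(5,4)C(8,2) = 140
C(5,5)C(8,1) = 8
Total: 140 + 8.

Final answer: 148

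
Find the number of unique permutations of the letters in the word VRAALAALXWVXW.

Letters (A:4, L:2, R:1, V:2, W:2, X:2). Total letters: 13.
Permutations = 13!/(4! x 2! x 2! x 2! x 2!).

Final answer: 16216200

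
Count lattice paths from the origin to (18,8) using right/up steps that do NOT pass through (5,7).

Total paths to (18,8): C(26,8) = 1562275.
Paths through (5,7): C(12,7) x C(14,1) = 11088.
Avoiding (5,7): 1562275 - 11088.

Final answer: 1551187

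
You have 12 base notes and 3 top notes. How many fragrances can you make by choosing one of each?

By the multiplication principle: 12 x 3.

Final answer: 36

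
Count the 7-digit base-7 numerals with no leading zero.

In base 7, the leading digit has 6 choices (1..6); each of the remaining 6 digits has 7 choices.
Total: 6 x 7^6.

Final answer: 705894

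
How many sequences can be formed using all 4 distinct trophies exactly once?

The number of ways to arrange 4 distinct objects is 4!.

Final answer: 4! = 24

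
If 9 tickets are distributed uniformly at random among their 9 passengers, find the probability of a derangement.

Derangements satisfy D(n) = (n-1)(D(n-1) + D(n-2)), starting from D(0)=1, D(1)=0.
Building up: D(2)=1, D(3)=2, D(4)=9, D(5)=44, D(6)=265, D(7)=1854, D(8)=14833, D(9)=133496.
Total arrangements: 9! = 362880.
Probability = D(9)/9! = 16687/45360.

Final answer: D(9)/9! = 133496/362880 = 0.367879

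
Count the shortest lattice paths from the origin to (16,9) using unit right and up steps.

Each path has 16 right steps and 9 up steps in some order (25 steps total).
Choose which 9 of the 25 steps are up: C(25,9).

Final answer: C(25,9) = 2042975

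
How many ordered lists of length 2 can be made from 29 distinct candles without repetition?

P(29,2) = 29!/(29-2)! = 29!/27!.

Final answer: P(29,2) = 812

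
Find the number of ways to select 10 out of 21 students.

C(21,10) = 21!/(10! x 11!).

Final answer: \binom{21}{10} = 352716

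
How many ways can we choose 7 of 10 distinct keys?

C(10,7) = 10!/(7! x 3!).

Final answer: \binom{10}{7} = 120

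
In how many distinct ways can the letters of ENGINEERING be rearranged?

Letters (E:3, G:2, I:2, N:3, R:1). Total letters: 11.
Permutations = 11!/(3! x 3! x 2! x 2!).

Final answer: 277200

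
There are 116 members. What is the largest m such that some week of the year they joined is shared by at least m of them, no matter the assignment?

There are 52 possible values for week of the year they joined. With 116 members and 52 categories, by pigeonhole: ceiling(116/52).

Final answer: 3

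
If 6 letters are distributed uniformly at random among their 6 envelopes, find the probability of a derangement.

Derangements satisfy D(n) = (n-1)(D(n-1) + D(n-2)), starting from D(0)=1, D(1)=0.
Building up: D(2)=1, D(3)=2, D(4)=9, D(5)=44, D(6)=265.
Total arrangements: 6! = 720.
Probability = D(6)/6! = 53/144.

Final answer: D(6)/6! = 265/720 = 0.368056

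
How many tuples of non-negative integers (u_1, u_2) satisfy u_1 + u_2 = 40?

Stars and bars with 40 stars and 1 bars:
C(40+2-1, 2-1) = C(41,1).

Final answer: C(41,1) = 41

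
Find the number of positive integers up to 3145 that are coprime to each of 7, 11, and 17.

|div by 7|=449, |div by 11|=285, |div by 17|=185.
|div by 7&11|=40, |div by 7&17|=26, |div by 11&17|=16, |div by all|=2.
By inclusion-exclusion, divisible by at least one: 449+285+185-40-26-16+2 = 839.
Not divisible by any: 3145 - 839.

Final answer: 2306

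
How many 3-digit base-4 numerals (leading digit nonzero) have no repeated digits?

First digit: 3 (nonzero). Second: 3 (not first). Third: 2, etc.
Total: 3 x 3 x 2.

Final answer: 18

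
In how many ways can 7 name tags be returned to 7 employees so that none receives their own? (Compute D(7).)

Derangements satisfy D(n) = (n-1)(D(n-1) + D(n-2)), starting from D(0)=1, D(1)=0.
D(2) = 1 x (0 + 1) = 1
D(3) = 2 x (1 + 0) = 2
D(4) = 3 x (2 + 1) = 9
D(5) = 4 x (9 + 2) = 44
D(6) = 5 x (44 + 9) = 265
D(7) = 6 x (D(6) + D(5)) = 6 x (265 + 44)

Final answer: D(7) = 1854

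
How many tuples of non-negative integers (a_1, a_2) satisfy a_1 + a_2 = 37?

Stars and bars with 37 stars and 1 bars:
C(37+2-1, 2-1) = C(38,1).

Final answer: C(38,1) = 38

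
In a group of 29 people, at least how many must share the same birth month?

There are 12 possible values for birth month. With 29 people and 12 categories, by pigeonhole: ceiling(29/12).

Final answer: 3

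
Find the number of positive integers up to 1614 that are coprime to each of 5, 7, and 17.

|div by 5|=322, |div by 7|=230, |div by 17|=94.
|div by 5&7|=46, |div by 5&17|=18, |div by 7&17|=13, |div by all|=2.
By inclusion-exclusion, divisible by at least one: 322+230+94-46-18-13+2 = 571.
Not divisible by any: 1614 - 571.

Final answer: 1043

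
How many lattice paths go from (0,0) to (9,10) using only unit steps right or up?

Each path has 9 right steps and 10 up steps in some order (19 steps total).
Choose which 10 of the 19 steps are up: C(19,10).

Final answer: C(19,10) = 92378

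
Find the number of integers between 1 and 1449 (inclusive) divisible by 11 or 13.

Multiples of 11: 131. Multiples of 13: 111. Of both (lcm=143): 10.
By inclusion-exclusion: 131 + 111 - 10.

Final answer: 232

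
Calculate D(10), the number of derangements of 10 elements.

D(n) = (n-1)(D(n-1) + D(n-2)), D(0)=1, D(1)=0.
D(2) = 1 x (0 + 1) = 1
D(3) = 2 x (1 + 0) = 2
D(4) = 3 x (2 + 1) = 9
D(5) = 4 x (9 + 2) = 44
D(6) = 5 x (44 + 9) = 265
D(7) = 6 x (265 + 44) = 1854
D(8) = 7 x (1854 + 265) = 14833
D(9) = 8 x (14833 + 1854) = 133496
D(10) = 9 x (D(9) + D(8)) = 9 x (133496 + 14833)

Final answer: D(10) = 1334961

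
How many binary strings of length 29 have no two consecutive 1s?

Classify by the final bit: ...0 gives a(n-1) strings, ...01 gives a(n-2) strings. Thus a(n) = a(n-1) + a(n-2) with a(1)=2, a(2)=3.
Iterating the recurrence: a(1)=2, a(2)=3, a(3)=5, a(4)=8, a(5)=13, a(6)=21, a(7)=34, a(8)=55, a(9)=89, a(10)=144, a(11)=233, a(12)=377, a(13)=610, a(14)=987, a(15)=1597, a(16)=2584, a(17)=4181, a(18)=6765, a(19)=10946, a(20)=17711, a(21)=28657, a(22)=46368, a(23)=75025, a(24)=121393, a(25)=196418, a(26)=317811, a(27)=514229, a(28)=832040, a(29)=1346269.

Final answer: 1346269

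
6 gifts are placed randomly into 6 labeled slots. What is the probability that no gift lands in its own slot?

Derangements satisfy D(n) = (n-1)(D(n-1) + D(n-2)), starting from D(0)=1, D(1)=0.
Building up: D(2)=1, D(3)=2, D(4)=9, D(5)=44, D(6)=265.
Total arrangements: 6! = 720.
Probability = D(6)/6! = 53/144.

Final answer: D(6)/6! = 265/720 = 0.368056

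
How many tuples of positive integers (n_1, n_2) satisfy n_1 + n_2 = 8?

Substitute n'_i = n_i - 1 (so n'_i >= 0). Then sum n'_i = 8 - 2 = 6.
Stars and bars: C(6+2-1, 2-1) = C(7,1).

Final answer: C(7,1) = 7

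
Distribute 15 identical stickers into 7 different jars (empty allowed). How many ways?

Stars and bars: C(n+k-1, k-1) = C(21,6).

Final answer: C(21,6) = 54264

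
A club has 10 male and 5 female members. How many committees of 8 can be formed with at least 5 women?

Sum over valid woman counts:
C(5,5)C(10,3).

Final answer: 120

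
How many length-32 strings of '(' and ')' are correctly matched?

This is a standard Catalan-number count: the answer is C_n. Here n = 16 (pairs).
C_n = (2n)!/(n!(n+1)!), so C_{16} = 32!/(16! x 17!) = C(32,16)/17 = 601080390/17.

Final answer: C_{16} = 35357670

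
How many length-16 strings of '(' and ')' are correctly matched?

This is a standard Catalan-number count: the answer is C_n. Here n = 8 (pairs).
Using C_0 = 1 and C_(k+1) = C_k x 2(2k+1)/(k+2), build up term by term: C_1=1, C_2=2, C_3=5, C_4=14, C_5=42, C_6=132, C_7=429, C_8=1430.

Final answer: C_{8} = 1430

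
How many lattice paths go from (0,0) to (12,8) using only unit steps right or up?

Each path has 12 right steps and 8 up steps in some order (20 steps total).
Choose which 8 of the 20 steps are up: C(20,8).

Final answer: C(20,8) = 125970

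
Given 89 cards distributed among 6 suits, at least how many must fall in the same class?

By pigeonhole with 89 objects and 6 categories: ceiling(89/6).

Final answer: 15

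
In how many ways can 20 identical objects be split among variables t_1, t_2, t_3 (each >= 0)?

Stars and bars with 20 stars and 2 bars:
C(20+3-1, 3-1) = C(22,2).

Final answer: C(22,2) = 231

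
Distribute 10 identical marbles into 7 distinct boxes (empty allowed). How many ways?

Stars and bars: C(n+k-1, k-1) = C(16,6).

Final answer: C(16,6) = 8008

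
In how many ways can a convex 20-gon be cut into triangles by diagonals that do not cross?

This is a standard Catalan-number count: the answer is C_n. Here n = 20 - 2 = 18.
Using C_0 = 1 and C_(k+1) = C_k x 2(2k+1)/(k+2), build up term by term: C_1=1, C_2=2, C_3=5, C_4=14, C_5=42, C_6=132, C_7=429, C_8=1430, C_9=4862, C_10=16796, C_11=58786, C_12=208012, C_13=742900, C_14=2674440, C_15=9694845, C_16=35357670, C_17=129644790, C_18=477638700.

Final answer: C_{18} = 477638700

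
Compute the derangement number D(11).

Derangements satisfy D(n) = (n-1)(D(n-1) + D(n-2)), starting from D(0)=1, D(1)=0.
D(2) = 1 x (0 + 1) = 1
D(3) = 2 x (1 + 0) = 2
D(4) = 3 x (2 + 1) = 9
D(5) = 4 x (9 + 2) = 44
D(6) = 5 x (44 + 9) = 265
D(7) = 6 x (265 + 44) = 1854
D(8) = 7 x (1854 + 265) = 14833
D(9) = 8 x (14833 + 1854) = 133496
D(10) = 9 x (133496 + 14833) = 1334961
D(11) = 10 x (D(10) + D(9)) = 10 x (1334961 + 133496)

Final answer: D(11) = 14684570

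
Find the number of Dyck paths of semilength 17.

Total monotonic paths to (17,17): C(34,17) = 2333606220.
A path is bad iff it touches y = x + 1; reflecting its initial segment maps bad paths bijectively onto all paths to (16,18), of which there are C(34,18) = 2203961430.
Valid Dyck paths: 2333606220 - 2203961430.
(Check: C(34,17) - C(34,18) = C(34,17)/18, the Catalan number C_{17}.)

Final answer: C_{17} = 129644790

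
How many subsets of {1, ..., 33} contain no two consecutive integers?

Let a(n) count such subsets of {1, ..., n}. Either n is excluded (a(n-1) ways) or n is included, forcing n-1 out (a(n-2) ways), so a(n) = a(n-1) + a(n-2) with a(1)=2, a(2)=3.
Iterating the recurrence: a(1)=2, a(2)=3, a(3)=5, a(4)=8, a(5)=13, a(6)=21, a(7)=34, a(8)=55, a(9)=89, a(10)=144, a(11)=233, a(12)=377, a(13)=610, a(14)=987, a(15)=1597, a(16)=2584, a(17)=4181, a(18)=6765, a(19)=10946, a(20)=17711, a(21)=28657, a(22)=46368, a(23)=75025, a(24)=121393, a(25)=196418, a(26)=317811, a(27)=514229, a(28)=832040, a(29)=1346269, a(30)=2178309, a(31)=3524578, a(32)=5702887, a(33)=9227465.

Final answer: 9227465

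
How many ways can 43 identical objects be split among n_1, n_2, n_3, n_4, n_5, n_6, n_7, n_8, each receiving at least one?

Substitute n'_i = n_i - 1 (so n'_i >= 0). Then sum n'_i = 43 - 8 = 35.
Stars and bars: C(35+8-1, 8-1) = C(42,7).

Final answer: C(42,7) = 26978328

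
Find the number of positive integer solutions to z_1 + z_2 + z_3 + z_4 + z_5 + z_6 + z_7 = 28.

Substitute z'_i = z_i - 1 (so z'_i >= 0). Then sum z'_i = 28 - 7 = 21.
Stars and bars: C(21+7-1, 7-1) = C(27,6).

Final answer: C(27,6) = 296010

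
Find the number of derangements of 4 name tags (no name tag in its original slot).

Derangements satisfy D(n) = (n-1)(D(n-1) + D(n-2)), starting from D(0)=1, D(1)=0.
D(2) = 1 x (0 + 1) = 1
D(3) = 2 x (1 + 0) = 2
D(4) = 3 x (D(3) + D(2)) = 3 x (2 + 1)

Final answer: D(4) = 9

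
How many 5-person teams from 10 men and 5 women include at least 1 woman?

Sum over valid woman counts:
C(5,1)C(10,4) = 1050
C(5,2)C(10,3) = 1200
C(5,3)C(10,2) = 450
C(5,4)C(10,1) = 50
C(5,5)C(10,0) = 1
Total: 1050 + 1200 + 450 + 50 + 1.

Final answer: 2751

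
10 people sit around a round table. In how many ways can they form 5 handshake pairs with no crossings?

The structures are counted by the Catalan number C_n. Here n = 10/2 = 5.
C_n = C(2n,n)/(n+1), so C_{5} = C(10,5)/6 = 252/6.

Final answer: C_{5} = 42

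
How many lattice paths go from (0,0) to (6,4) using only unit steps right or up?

Each path has 6 right steps and 4 up steps in some order (10 steps total).
Choose which 4 of the 10 steps are up: C(10,4).

Final answer: C(10,4) = 210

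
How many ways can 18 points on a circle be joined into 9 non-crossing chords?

The structures are counted by the Catalan number C_n. Here n = 18/2 = 9.
Using C_0 = 1 and C_(k+1) = C_k x 2(2k+1)/(k+2), build up term by term: C_1=1, C_2=2, C_3=5, C_4=14, C_5=42, C_6=132, C_7=429, C_8=1430, C_9=4862.

Final answer: C_{9} = 4862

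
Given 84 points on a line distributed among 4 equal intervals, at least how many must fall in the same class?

By pigeonhole with 84 objects and 4 categories: ceiling(84/4).

Final answer: 21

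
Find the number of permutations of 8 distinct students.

The number of ways to arrange 8 distinct objects is 8!.

Final answer: 8! = 40320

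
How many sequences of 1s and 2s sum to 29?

Let f(n) be the number of climbs. Removing the last move (1 or 2 steps) gives f(n) = f(n-1) + f(n-2); base cases f(1)=1, f(2)=2.
Iterating the recurrence: f(1)=1, f(2)=2, f(3)=3, f(4)=5, f(5)=8, f(6)=13, f(7)=21, f(8)=34, f(9)=55, f(10)=89, f(11)=144, f(12)=233, f(13)=377, f(14)=610, f(15)=987, f(16)=1597, f(17)=2584, f(18)=4181, f(19)=6765, f(20)=10946, f(21)=17711, f(22)=28657, f(23)=46368, f(24)=75025, f(25)=121393, f(26)=196418, f(27)=317811, f(28)=514229, f(29)=832040.

Final answer: 832040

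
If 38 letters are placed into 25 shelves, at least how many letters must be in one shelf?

By the pigeonhole principle: ceiling(38/25).

Final answer: 2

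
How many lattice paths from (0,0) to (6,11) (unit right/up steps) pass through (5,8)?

Paths (0,0)->(5,8): C(13,8) = 1287.
Paths (5,8)->(6,11): C(4,3) = 4.
By multiplication principle: 1287 x 4.

Final answer: 5148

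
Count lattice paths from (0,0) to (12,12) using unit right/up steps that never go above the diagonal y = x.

Total monotonic paths to (12,12): C(24,12) = 2704156.
A path is bad iff it touches y = x + 1; reflecting its initial segment maps bad paths bijectively onto all paths to (11,13), of which there are C(24,13) = 2496144.
Valid Dyck paths: 2704156 - 2496144.
(This is the Catalan number C_{12}.)

Final answer: C_{12} = 208012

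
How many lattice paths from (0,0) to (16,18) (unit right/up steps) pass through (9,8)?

Paths (0,0)->(9,8): C(17,8) = 24310.
Paths (9,8)->(16,18): C(17,10) = 19448.
By multiplication principle: 24310 x 19448.

Final answer: 472780880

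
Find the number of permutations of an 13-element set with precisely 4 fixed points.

Choose which 4 elements are fixed: C(13,4) = 715.
Derange the remaining 9 using D(j) = (j-1)(D(j-1) + D(j-2)), D(0)=1, D(1)=0: D(2)=1, D(3)=2, D(4)=9, D(5)=44, D(6)=265, D(7)=1854, D(8)=14833, D(9)=133496.
Total: 715 x 133496.

Final answer: C(13,4) D(9) = 95449640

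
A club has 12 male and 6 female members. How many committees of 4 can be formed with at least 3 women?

Sum over valid woman counts:
C(6,3)C(12,1) = 240
C(6,4)C(12,0) = 15
Total: 240 + 15.

Final answer: 255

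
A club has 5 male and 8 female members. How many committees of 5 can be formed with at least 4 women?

Sum over valid woman counts:
C(8,4)C(5,1) = 350
C(8,5)C(5,0) = 56
Total: 350 + 56.

Final answer: 406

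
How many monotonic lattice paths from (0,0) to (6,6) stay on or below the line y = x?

Total monotonic paths to (6,6): C(12,6) = 924.
A path is bad iff it touches y = x + 1; reflecting its initial segment maps bad paths bijectively onto all paths to (5,7), of which there are C(12,7) = 792.
Valid Dyck paths: 924 - 792.
(These counts are the Catalan numbers.)

Final answer: C_{6} = 132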